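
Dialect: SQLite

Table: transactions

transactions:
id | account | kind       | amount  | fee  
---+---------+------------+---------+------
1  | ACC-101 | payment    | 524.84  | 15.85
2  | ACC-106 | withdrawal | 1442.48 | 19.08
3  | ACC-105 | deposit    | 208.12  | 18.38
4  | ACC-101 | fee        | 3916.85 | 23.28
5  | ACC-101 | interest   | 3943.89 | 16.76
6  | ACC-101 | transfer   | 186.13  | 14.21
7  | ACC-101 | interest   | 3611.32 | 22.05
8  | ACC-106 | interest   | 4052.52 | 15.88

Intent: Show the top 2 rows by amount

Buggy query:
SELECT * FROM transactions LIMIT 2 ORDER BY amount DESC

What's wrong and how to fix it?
Bug: LIMIT must come after ORDER BY

Fix: Swap the clauses: ORDER BY first, then LIMIT

Corrected query:
SELECT * FROM transactions ORDER BY amount DESC LIMIT 2

Result:
id | account | kind     | amount  | fee  
---+---------+----------+---------+------
8  | ACC-106 | interest | 4052.52 | 15.88
5  | ACC-101 | interest | 3943.89 | 16.76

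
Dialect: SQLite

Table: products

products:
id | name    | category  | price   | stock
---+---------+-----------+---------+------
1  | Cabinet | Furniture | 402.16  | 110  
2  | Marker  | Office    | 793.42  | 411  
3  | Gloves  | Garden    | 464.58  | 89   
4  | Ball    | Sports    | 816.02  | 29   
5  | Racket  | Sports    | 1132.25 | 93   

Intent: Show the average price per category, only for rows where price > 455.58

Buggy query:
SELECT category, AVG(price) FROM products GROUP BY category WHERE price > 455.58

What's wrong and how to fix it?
Bug: WHERE cannot follow GROUP BY

Fix: Move the WHERE clause before GROUP BY

Corrected query:
SELECT category, AVG(price) FROM products WHERE price > 455.58 GROUP BY category

Result:
category | AVG(price)
---------+-----------
Garden   | 464.58    
Office   | 793.42    
Sports   | 974.135   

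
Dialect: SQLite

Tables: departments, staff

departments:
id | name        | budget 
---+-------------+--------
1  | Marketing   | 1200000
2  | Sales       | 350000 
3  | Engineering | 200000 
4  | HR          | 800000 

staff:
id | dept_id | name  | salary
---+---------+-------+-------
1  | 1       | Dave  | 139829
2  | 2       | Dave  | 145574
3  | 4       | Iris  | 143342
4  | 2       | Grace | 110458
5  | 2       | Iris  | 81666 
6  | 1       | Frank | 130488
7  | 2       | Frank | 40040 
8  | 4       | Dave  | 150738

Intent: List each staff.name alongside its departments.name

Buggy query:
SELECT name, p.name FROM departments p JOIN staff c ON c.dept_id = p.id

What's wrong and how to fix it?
Bug: Both tables have a 'name' column; the unqualified reference is ambiguous

Fix: Qualify the column with its table alias (c.name)

Corrected query:
SELECT c.name, p.name FROM departments p JOIN staff c ON c.dept_id = p.id

Result:
name  | name     
------+----------
Dave  | Marketing
Dave  | Sales    
Iris  | HR       
Grace | Sales    
Iris  | Sales    
Frank | Marketing
Frank | Sales    
Dave  | HR       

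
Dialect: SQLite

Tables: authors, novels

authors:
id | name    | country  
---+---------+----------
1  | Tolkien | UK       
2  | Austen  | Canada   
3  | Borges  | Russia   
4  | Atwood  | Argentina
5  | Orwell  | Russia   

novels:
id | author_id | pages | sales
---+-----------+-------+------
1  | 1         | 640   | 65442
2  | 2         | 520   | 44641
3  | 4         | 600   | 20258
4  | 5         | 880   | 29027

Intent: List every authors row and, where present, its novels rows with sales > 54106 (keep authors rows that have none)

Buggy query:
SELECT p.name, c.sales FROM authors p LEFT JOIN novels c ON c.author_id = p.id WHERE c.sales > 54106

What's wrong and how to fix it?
Bug: Filtering c.sales in WHERE discards the NULL rows produced by LEFT JOIN, turning it into an inner join

Fix: Move the right-table condition into the ON clause so unmatched parents are kept

Corrected query:
SELECT p.name, c.sales FROM authors p LEFT JOIN novels c ON c.author_id = p.id AND c.sales > 54106

Result:
name    | sales
--------+------
Tolkien | 65442
Austen  | NULL 
Borges  | NULL 
Atwood  | NULL 
Orwell  | NULL 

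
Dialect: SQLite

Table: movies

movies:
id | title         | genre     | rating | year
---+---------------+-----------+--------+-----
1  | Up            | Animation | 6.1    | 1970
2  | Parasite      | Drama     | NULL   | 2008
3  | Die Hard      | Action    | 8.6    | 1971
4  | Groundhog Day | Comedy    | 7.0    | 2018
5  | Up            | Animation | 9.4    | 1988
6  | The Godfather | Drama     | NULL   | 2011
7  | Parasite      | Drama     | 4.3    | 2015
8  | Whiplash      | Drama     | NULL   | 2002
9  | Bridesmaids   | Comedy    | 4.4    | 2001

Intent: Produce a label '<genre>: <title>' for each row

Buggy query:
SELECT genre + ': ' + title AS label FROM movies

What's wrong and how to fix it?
Bug: '+' is numeric addition; on text columns SQLite converts them to 0 instead of concatenating

Fix: Use the || operator for string concatenation

Corrected query:
SELECT genre || ': ' || title AS label FROM movies

Result:
label                
---------------------
Animation: Up        
Drama: Parasite      
Action: Die Hard     
Comedy: Groundhog Day
Animation: Up        
Drama: The Godfather 
Drama: Parasite      
Drama: Whiplash      
Comedy: Bridesmaids  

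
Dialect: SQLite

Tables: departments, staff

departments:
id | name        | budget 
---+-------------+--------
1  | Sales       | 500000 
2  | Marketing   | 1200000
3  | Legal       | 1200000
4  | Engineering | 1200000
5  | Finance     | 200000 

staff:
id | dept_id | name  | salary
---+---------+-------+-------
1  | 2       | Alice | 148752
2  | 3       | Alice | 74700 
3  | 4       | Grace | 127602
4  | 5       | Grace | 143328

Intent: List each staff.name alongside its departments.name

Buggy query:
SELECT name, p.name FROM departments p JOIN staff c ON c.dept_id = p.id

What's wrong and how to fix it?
Bug: 'name' exists in both joined tables, so the database can't tell which one is meant

Fix: Prefix ambiguous columns with the table alias

Corrected query:
SELECT c.name, p.name FROM departments p JOIN staff c ON c.dept_id = p.id

Result:
name  | name       
------+------------
Alice | Marketing  
Alice | Legal      
Grace | Engineering
Grace | Finance    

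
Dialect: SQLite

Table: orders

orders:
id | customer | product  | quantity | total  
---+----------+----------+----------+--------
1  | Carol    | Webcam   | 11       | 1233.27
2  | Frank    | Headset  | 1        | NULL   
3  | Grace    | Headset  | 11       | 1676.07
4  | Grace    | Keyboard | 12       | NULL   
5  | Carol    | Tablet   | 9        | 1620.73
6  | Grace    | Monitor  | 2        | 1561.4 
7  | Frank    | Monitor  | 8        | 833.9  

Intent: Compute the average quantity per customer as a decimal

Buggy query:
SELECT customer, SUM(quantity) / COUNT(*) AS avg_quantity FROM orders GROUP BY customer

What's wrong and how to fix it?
Bug: SUM(quantity) and COUNT(*) are both integers; the division truncates the fractional part

Fix: Multiply by 1.0 (or CAST to REAL) to force floating-point division

Corrected query:
SELECT customer, SUM(quantity) * 1.0 / COUNT(*) AS avg_quantity FROM orders GROUP BY customer

Result:
customer | avg_quantity
---------+-------------
Carol    | 10          
Frank    | 4.5         
Grace    | 8.333333    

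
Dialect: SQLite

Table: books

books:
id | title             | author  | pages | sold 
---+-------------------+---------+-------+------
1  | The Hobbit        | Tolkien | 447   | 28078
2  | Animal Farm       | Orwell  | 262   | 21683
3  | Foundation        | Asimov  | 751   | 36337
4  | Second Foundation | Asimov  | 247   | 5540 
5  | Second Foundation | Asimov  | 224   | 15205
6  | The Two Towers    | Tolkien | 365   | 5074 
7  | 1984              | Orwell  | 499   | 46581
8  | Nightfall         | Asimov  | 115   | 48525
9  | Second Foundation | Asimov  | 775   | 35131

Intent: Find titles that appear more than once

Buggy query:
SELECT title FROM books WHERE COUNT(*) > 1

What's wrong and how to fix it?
Bug: WHERE can't reference COUNT(*); aggregates are computed after WHERE

Fix: GROUP BY title, then filter groups with HAVING COUNT(*) > 1

Corrected query:
SELECT title FROM books GROUP BY title HAVING COUNT(*) > 1

Result:
title            
-----------------
Second Foundation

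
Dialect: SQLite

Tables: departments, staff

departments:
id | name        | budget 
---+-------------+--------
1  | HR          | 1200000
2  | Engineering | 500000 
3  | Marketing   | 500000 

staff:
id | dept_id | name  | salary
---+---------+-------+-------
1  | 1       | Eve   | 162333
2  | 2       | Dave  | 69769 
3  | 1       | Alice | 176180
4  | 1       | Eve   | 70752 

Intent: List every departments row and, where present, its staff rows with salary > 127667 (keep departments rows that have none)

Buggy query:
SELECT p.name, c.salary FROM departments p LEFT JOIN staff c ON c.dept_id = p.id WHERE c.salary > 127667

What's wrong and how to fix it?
Bug: Filtering c.salary in WHERE discards the NULL rows produced by LEFT JOIN, turning it into an inner join

Fix: Move the right-table condition into the ON clause so unmatched parents are kept

Corrected query:
SELECT p.name, c.salary FROM departments p LEFT JOIN staff c ON c.dept_id = p.id AND c.salary > 127667

Result:
name        | salary
------------+-------
HR          | 162333
HR          | 176180
Engineering | NULL  
Marketing   | NULL  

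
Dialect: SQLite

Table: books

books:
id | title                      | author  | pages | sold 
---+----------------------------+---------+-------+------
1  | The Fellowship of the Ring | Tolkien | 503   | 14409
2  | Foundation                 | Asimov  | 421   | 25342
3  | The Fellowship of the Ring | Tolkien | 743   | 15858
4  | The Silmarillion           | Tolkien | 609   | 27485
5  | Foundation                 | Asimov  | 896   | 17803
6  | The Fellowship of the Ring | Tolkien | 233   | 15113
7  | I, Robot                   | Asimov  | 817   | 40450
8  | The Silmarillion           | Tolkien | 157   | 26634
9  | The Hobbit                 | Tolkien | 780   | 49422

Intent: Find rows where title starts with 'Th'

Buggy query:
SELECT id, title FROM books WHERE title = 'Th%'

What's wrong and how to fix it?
Bug: '=' compares the literal string including the % character; pattern matching needs LIKE

Fix: Use LIKE for wildcard pattern matching

Corrected query:
SELECT id, title FROM books WHERE title LIKE 'Th%'

Result:
id | title                     
---+---------------------------
1  | The Fellowship of the Ring
3  | The Fellowship of the Ring
4  | The Silmarillion          
6  | The Fellowship of the Ring
8  | The Silmarillion          
9  | The Hobbit                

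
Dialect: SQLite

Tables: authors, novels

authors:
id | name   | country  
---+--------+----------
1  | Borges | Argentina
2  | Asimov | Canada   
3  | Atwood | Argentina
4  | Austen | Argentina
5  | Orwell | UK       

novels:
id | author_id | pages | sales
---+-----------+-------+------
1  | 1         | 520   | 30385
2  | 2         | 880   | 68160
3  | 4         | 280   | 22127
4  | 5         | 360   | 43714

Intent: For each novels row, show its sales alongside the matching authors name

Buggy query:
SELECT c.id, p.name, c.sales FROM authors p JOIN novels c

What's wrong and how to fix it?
Bug: JOIN with no ON clause produces a cartesian product; every novels row pairs with every authors row

Fix: Specify the join condition linking the foreign key to the parent id

Corrected query:
SELECT c.id, p.name, c.sales FROM authors p JOIN novels c ON c.author_id = p.id

Result:
id | name   | sales
---+--------+------
1  | Borges | 30385
2  | Asimov | 68160
3  | Austen | 22127
4  | Orwell | 43714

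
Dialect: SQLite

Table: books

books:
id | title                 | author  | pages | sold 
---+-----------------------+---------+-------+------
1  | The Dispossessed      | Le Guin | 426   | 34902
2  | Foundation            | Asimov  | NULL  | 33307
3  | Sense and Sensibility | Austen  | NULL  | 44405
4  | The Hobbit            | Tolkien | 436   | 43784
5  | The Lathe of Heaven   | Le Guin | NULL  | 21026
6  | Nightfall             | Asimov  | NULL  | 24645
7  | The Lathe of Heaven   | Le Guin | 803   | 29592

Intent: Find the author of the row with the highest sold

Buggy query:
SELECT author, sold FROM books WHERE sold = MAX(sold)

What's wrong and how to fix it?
Bug: WHERE is evaluated per row; an aggregate over the whole table isn't defined there

Fix: Use a subquery: WHERE sold = (SELECT MAX(sold) FROM books)

Corrected query:
SELECT author, sold FROM books WHERE sold = (SELECT MAX(sold) FROM books)

Result:
author | sold 
-------+------
Austen | 44405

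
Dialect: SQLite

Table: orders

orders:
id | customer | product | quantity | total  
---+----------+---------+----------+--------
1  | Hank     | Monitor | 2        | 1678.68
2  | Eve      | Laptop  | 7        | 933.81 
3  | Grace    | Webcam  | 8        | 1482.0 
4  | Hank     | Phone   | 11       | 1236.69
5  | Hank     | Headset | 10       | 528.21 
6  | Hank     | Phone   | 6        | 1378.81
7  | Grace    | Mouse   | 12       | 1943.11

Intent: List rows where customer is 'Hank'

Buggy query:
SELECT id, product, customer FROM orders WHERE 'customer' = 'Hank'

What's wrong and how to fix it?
Bug: Single quotes denote string literals in SQL; the column name is being compared as a constant string

Fix: Reference the column as customer without single quotes

Corrected query:
SELECT id, product, customer FROM orders WHERE customer = 'Hank'

Result:
id | product | customer
---+---------+---------
1  | Monitor | Hank    
4  | Phone   | Hank    
5  | Headset | Hank    
6  | Phone   | Hank    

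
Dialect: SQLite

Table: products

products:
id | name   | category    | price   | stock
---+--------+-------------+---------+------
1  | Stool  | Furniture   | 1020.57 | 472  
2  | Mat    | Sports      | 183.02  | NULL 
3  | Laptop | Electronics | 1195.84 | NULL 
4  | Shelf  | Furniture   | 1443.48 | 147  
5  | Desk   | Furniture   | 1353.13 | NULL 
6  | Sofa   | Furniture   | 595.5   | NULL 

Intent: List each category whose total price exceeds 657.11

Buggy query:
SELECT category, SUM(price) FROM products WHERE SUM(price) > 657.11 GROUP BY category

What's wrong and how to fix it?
Bug: SUM(price) is an aggregate, but WHERE filters rows before aggregation

Fix: Use HAVING (which filters groups after aggregation) instead of WHERE

Corrected query:
SELECT category, SUM(price) FROM products GROUP BY category HAVING SUM(price) > 657.11

Result:
category    | SUM(price)
------------+-----------
Electronics | 1195.84   
Furniture   | 4412.68   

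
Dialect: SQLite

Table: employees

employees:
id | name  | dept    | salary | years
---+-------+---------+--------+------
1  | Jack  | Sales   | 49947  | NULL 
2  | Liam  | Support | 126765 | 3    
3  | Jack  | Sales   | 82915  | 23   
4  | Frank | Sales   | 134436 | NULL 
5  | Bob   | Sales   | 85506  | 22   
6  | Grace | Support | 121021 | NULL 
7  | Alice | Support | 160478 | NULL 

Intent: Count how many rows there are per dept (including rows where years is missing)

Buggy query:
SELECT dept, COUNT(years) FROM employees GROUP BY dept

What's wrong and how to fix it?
Bug: COUNT(years) skips NULLs, so groups with missing years are undercounted

Fix: Replace COUNT(years) with COUNT(*)

Corrected query:
SELECT dept, COUNT(*) FROM employees GROUP BY dept

Result:
dept    | COUNT(*)
--------+---------
Sales   | 4       
Support | 3       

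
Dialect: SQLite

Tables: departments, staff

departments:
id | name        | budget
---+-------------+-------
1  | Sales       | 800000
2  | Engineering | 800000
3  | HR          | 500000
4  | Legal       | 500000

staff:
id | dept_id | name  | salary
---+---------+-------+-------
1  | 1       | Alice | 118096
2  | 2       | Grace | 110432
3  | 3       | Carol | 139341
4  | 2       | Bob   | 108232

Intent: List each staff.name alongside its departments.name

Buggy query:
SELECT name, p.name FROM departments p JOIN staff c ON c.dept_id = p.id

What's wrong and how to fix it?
Bug: Both tables have a 'name' column; the unqualified reference is ambiguous

Fix: Qualify the column with its table alias (c.name)

Corrected query:
SELECT c.name, p.name FROM departments p JOIN staff c ON c.dept_id = p.id

Result:
name  | name       
------+------------
Alice | Sales      
Grace | Engineering
Carol | HR         
Bob   | Engineering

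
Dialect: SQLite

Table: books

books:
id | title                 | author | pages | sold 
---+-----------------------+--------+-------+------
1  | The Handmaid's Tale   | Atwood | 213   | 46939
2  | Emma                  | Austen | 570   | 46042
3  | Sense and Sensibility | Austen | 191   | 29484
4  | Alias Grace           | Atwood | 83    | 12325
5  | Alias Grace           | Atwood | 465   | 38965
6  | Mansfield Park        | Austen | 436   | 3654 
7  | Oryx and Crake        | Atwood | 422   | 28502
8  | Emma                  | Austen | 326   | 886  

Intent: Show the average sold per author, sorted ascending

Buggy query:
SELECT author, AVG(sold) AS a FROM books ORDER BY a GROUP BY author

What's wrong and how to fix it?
Bug: GROUP BY must precede ORDER BY

Fix: Reorder: SELECT … FROM … GROUP BY … ORDER BY …

Corrected query:
SELECT author, AVG(sold) AS a FROM books GROUP BY author ORDER BY a

Result:
author | a       
-------+---------
Austen | 20016.5 
Atwood | 31682.75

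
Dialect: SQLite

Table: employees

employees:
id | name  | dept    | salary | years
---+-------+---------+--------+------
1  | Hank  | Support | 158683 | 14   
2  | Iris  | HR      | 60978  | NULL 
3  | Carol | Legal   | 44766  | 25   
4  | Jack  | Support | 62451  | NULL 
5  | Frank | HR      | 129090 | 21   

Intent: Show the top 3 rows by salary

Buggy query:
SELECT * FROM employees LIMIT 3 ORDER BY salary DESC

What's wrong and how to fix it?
Bug: LIMIT must come after ORDER BY

Fix: Sort with ORDER BY, then apply LIMIT

Corrected query:
SELECT * FROM employees ORDER BY salary DESC LIMIT 3

Result:
id | name  | dept    | salary | years
---+-------+---------+--------+------
1  | Hank  | Support | 158683 | 14   
5  | Frank | HR      | 129090 | 21   
4  | Jack  | Support | 62451  | NULL 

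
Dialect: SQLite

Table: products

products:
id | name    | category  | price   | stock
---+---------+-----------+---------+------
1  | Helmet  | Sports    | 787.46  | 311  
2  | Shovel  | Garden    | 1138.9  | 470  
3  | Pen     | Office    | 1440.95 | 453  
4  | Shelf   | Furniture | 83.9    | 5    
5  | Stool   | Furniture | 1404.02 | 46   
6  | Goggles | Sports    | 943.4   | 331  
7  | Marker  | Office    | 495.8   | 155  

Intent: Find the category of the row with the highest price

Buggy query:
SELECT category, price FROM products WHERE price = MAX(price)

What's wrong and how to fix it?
Bug: WHERE is evaluated per row; an aggregate over the whole table isn't defined there

Fix: Use a subquery: WHERE price = (SELECT MAX(price) FROM products)

Corrected query:
SELECT category, price FROM products WHERE price = (SELECT MAX(price) FROM products)

Result:
category | price  
---------+--------
Office   | 1440.95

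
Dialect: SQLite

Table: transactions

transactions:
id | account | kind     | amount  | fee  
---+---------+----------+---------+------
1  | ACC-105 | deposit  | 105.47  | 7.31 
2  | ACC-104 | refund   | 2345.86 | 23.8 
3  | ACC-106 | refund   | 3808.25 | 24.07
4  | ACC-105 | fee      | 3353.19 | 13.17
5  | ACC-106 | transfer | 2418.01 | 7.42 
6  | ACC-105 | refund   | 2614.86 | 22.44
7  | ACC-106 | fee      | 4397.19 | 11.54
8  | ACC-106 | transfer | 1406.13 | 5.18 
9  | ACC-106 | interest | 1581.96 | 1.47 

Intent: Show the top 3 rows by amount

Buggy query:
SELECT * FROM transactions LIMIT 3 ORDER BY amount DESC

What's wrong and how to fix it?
Bug: LIMIT must come after ORDER BY

Fix: Swap the clauses: ORDER BY first, then LIMIT

Corrected query:
SELECT * FROM transactions ORDER BY amount DESC LIMIT 3

Result:
id | account | kind   | amount  | fee  
---+---------+--------+---------+------
7  | ACC-106 | fee    | 4397.19 | 11.54
3  | ACC-106 | refund | 3808.25 | 24.07
4  | ACC-105 | fee    | 3353.19 | 13.17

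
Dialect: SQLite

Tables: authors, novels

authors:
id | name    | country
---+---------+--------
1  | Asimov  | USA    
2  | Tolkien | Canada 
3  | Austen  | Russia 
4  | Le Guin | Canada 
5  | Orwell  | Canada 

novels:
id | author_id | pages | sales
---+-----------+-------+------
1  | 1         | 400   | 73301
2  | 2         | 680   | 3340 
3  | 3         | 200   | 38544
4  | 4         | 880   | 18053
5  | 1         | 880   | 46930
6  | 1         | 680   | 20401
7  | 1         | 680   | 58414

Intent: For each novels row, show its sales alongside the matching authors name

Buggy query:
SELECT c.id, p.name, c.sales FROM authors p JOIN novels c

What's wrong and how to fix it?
Bug: Missing join condition: each novels row is matched to all authors rows instead of just its own

Fix: Specify the join condition linking the foreign key to the parent id

Corrected query:
SELECT c.id, p.name, c.sales FROM authors p JOIN novels c ON c.author_id = p.id

Result:
id | name    | sales
---+---------+------
1  | Asimov  | 73301
2  | Tolkien | 3340 
3  | Austen  | 38544
4  | Le Guin | 18053
5  | Asimov  | 46930
6  | Asimov  | 20401
7  | Asimov  | 58414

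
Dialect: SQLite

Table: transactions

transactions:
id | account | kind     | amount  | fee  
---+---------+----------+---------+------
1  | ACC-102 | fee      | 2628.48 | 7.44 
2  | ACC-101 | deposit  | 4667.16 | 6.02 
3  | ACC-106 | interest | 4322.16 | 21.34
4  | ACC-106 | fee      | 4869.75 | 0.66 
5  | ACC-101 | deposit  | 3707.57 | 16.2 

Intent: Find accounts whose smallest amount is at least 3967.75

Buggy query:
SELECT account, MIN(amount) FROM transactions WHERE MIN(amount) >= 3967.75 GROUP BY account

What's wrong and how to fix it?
Bug: Aggregates like MIN are computed per group after WHERE runs

Fix: Use HAVING for the per-group MIN condition

Corrected query:
SELECT account, MIN(amount) FROM transactions GROUP BY account HAVING MIN(amount) >= 3967.75

Result:
account | MIN(amount)
--------+------------
ACC-106 | 4322.16    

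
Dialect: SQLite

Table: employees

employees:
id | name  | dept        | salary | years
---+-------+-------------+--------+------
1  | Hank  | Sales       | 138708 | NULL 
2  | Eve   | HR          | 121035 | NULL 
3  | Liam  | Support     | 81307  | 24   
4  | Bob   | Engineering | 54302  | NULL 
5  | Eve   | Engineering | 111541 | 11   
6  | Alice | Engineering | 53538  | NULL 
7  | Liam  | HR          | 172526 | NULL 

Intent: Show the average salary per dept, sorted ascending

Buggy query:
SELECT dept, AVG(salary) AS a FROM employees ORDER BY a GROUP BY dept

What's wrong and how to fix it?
Bug: GROUP BY must precede ORDER BY

Fix: Reorder: SELECT … FROM … GROUP BY … ORDER BY …

Corrected query:
SELECT dept, AVG(salary) AS a FROM employees GROUP BY dept ORDER BY a

Result:
dept        | a       
------------+---------
Engineering | 73127   
Support     | 81307   
Sales       | 138708  
HR          | 146780.5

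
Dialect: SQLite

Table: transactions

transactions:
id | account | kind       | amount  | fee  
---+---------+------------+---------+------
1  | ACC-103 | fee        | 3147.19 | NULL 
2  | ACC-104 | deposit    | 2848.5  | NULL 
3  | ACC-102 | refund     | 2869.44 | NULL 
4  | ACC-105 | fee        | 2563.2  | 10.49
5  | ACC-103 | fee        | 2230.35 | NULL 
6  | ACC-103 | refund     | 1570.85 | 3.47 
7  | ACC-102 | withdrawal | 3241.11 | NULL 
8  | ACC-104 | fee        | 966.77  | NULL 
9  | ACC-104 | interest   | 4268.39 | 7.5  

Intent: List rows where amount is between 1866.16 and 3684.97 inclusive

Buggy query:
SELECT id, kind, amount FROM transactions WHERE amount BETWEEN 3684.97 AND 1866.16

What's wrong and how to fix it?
Bug: BETWEEN expects the lower bound first; with 3684.97 AND 1866.16 the range is empty

Fix: Swap the bounds so the smaller value comes first

Corrected query:
SELECT id, kind, amount FROM transactions WHERE amount BETWEEN 1866.16 AND 3684.97

Result:
id | kind       | amount 
---+------------+--------
1  | fee        | 3147.19
2  | deposit    | 2848.5 
3  | refund     | 2869.44
4  | fee        | 2563.2 
5  | fee        | 2230.35
7  | withdrawal | 3241.11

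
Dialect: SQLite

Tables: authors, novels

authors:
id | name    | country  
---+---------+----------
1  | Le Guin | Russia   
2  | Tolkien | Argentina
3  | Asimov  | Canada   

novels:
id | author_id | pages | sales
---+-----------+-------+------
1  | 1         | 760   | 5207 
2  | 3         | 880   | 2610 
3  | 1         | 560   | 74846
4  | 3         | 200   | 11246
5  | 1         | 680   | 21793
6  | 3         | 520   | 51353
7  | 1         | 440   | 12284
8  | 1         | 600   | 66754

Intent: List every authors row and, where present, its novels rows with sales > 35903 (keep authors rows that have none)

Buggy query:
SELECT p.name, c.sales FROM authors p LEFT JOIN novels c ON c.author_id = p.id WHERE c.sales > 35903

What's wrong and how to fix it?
Bug: A WHERE condition on the right-hand table after LEFT JOIN drops unmatched parents

Fix: Move the right-table condition into the ON clause so unmatched parents are kept

Corrected query:
SELECT p.name, c.sales FROM authors p LEFT JOIN novels c ON c.author_id = p.id AND c.sales > 35903

Result:
name    | sales
--------+------
Le Guin | 66754
Le Guin | 74846
Tolkien | NULL 
Asimov  | 51353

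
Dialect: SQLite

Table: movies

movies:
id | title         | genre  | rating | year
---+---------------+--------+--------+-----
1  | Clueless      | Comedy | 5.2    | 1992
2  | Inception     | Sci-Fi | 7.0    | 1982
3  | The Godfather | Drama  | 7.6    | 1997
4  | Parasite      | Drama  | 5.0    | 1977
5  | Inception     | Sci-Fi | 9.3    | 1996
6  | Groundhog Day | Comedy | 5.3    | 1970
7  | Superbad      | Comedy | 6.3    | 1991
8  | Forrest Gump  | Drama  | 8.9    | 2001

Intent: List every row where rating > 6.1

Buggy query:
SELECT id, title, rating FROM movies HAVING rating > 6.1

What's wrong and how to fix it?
Bug: This is a non-aggregate query (no GROUP BY, no aggregates), so in SQLite the HAVING clause is invalid here; a row-level condition belongs in WHERE

Fix: Replace HAVING with WHERE since the condition applies to individual rows

Corrected query:
SELECT id, title, rating FROM movies WHERE rating > 6.1

Result:
id | title         | rating
---+---------------+-------
2  | Inception     | 7     
3  | The Godfather | 7.6   
5  | Inception     | 9.3   
7  | Superbad      | 6.3   
8  | Forrest Gump  | 8.9   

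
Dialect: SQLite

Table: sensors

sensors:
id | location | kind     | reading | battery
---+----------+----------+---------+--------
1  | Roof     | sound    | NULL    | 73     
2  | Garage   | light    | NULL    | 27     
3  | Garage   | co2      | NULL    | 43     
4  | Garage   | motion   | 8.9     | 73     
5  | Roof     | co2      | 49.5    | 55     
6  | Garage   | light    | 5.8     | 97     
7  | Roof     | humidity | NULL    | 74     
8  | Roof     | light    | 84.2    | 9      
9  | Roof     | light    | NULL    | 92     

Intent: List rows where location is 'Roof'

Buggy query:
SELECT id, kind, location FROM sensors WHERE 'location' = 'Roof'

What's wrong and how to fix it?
Bug: 'location' in single quotes is a string literal, not the column; the comparison is literal-vs-literal and never true

Fix: Remove the quotes around the column name (or use double quotes for an identifier)

Corrected query:
SELECT id, kind, location FROM sensors WHERE location = 'Roof'

Result:
id | kind     | location
---+----------+---------
1  | sound    | Roof    
5  | co2      | Roof    
7  | humidity | Roof    
8  | light    | Roof    
9  | light    | Roof    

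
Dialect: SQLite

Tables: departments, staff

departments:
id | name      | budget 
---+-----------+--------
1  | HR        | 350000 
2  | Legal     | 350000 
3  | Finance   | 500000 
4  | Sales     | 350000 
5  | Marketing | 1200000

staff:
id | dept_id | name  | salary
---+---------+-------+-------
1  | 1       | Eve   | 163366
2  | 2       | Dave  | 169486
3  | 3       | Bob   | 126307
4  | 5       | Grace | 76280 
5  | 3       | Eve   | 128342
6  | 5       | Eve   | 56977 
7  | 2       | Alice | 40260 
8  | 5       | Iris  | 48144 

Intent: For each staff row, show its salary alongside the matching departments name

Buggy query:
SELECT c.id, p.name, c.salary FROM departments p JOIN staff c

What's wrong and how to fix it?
Bug: JOIN with no ON clause produces a cartesian product; every staff row pairs with every departments row

Fix: Specify the join condition linking the foreign key to the parent id

Corrected query:
SELECT c.id, p.name, c.salary FROM departments p JOIN staff c ON c.dept_id = p.id

Result:
id | name      | salary
---+-----------+-------
1  | HR        | 163366
2  | Legal     | 169486
3  | Finance   | 126307
4  | Marketing | 76280 
5  | Finance   | 128342
6  | Marketing | 56977 
7  | Legal     | 40260 
8  | Marketing | 48144 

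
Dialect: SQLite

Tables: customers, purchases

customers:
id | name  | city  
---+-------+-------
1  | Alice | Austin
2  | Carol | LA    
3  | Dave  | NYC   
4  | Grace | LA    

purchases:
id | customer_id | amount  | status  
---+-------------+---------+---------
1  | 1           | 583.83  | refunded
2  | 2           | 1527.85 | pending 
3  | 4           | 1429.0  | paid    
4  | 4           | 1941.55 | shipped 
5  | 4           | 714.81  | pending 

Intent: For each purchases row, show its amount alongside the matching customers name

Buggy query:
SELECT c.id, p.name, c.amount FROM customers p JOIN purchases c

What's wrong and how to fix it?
Bug: JOIN with no ON clause produces a cartesian product; every purchases row pairs with every customers row

Fix: Add ON c.customer_id = p.id to the JOIN

Corrected query:
SELECT c.id, p.name, c.amount FROM customers p JOIN purchases c ON c.customer_id = p.id

Result:
id | name  | amount 
---+-------+--------
1  | Alice | 583.83 
2  | Carol | 1527.85
3  | Grace | 1429   
4  | Grace | 1941.55
5  | Grace | 714.81 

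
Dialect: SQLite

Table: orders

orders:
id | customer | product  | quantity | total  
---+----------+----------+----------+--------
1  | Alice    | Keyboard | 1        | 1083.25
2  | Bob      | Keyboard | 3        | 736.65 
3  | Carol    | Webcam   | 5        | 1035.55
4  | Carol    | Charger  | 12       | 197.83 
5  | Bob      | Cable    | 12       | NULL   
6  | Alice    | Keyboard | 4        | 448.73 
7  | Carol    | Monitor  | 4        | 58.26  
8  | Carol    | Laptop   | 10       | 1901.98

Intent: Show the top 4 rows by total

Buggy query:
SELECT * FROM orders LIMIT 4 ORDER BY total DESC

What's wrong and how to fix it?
Bug: ORDER BY cannot follow LIMIT; LIMIT is the final clause

Fix: Sort with ORDER BY, then apply LIMIT

Corrected query:
SELECT * FROM orders ORDER BY total DESC LIMIT 4

Result:
id | customer | product  | quantity | total  
---+----------+----------+----------+--------
8  | Carol    | Laptop   | 10       | 1901.98
1  | Alice    | Keyboard | 1        | 1083.25
3  | Carol    | Webcam   | 5        | 1035.55
2  | Bob      | Keyboard | 3        | 736.65 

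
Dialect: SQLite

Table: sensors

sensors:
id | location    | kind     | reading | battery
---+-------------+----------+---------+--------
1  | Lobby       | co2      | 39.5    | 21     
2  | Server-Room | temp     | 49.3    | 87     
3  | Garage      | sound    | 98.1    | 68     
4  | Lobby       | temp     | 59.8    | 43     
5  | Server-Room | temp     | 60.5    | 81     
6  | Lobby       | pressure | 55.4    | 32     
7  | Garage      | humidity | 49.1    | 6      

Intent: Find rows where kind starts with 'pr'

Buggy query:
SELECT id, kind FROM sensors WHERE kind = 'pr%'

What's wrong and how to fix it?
Bug: Wildcards only work with LIKE; '=' treats '%' as a literal character

Fix: Replace '=' with LIKE so 'pr%' is treated as a pattern

Corrected query:
SELECT id, kind FROM sensors WHERE kind LIKE 'pr%'

Result:
id | kind    
---+---------
6  | pressure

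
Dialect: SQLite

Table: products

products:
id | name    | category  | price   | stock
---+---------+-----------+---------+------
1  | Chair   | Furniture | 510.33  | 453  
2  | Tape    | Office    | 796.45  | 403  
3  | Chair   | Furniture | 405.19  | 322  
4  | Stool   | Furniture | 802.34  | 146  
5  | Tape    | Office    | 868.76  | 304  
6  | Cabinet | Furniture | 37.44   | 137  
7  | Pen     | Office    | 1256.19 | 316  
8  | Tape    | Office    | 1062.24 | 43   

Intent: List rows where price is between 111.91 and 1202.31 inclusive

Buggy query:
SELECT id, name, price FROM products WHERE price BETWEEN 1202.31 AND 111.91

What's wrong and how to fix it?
Bug: BETWEEN expects the lower bound first; with 1202.31 AND 111.91 the range is empty

Fix: Write BETWEEN 111.91 AND 1202.31

Corrected query:
SELECT id, name, price FROM products WHERE price BETWEEN 111.91 AND 1202.31

Result:
id | name  | price  
---+-------+--------
1  | Chair | 510.33 
2  | Tape  | 796.45 
3  | Chair | 405.19 
4  | Stool | 802.34 
5  | Tape  | 868.76 
8  | Tape  | 1062.24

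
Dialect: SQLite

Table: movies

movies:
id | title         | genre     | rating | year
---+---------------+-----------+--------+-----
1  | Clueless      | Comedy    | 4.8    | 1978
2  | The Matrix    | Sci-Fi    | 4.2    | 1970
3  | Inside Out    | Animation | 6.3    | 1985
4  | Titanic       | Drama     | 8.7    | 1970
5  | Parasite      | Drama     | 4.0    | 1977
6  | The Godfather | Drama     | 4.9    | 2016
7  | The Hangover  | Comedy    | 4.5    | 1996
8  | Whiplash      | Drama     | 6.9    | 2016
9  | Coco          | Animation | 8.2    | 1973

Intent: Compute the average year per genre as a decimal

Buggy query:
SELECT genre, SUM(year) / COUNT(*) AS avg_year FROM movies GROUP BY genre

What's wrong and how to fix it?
Bug: SUM(year) and COUNT(*) are both integers; the division truncates the fractional part

Fix: Multiply by 1.0 (or CAST to REAL) to force floating-point division

Corrected query:
SELECT genre, SUM(year) * 1.0 / COUNT(*) AS avg_year FROM movies GROUP BY genre

Result:
genre     | avg_year
----------+---------
Animation | 1979    
Comedy    | 1987    
Drama     | 1994.75 
Sci-Fi    | 1970    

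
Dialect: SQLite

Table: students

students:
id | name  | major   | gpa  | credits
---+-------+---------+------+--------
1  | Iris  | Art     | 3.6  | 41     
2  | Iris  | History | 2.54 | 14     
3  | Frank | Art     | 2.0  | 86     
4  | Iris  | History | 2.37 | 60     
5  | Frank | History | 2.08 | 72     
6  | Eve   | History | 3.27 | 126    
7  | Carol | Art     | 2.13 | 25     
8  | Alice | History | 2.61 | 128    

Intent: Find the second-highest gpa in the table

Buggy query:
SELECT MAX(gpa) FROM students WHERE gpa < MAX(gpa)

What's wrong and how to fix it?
Bug: MAX(gpa) on the right of the comparison is an aggregate-in-WHERE error

Fix: Put the inner MAX in a scalar subquery

Corrected query:
SELECT MAX(gpa) FROM students WHERE gpa < (SELECT MAX(gpa) FROM students)

Result:
MAX(gpa)
--------
3.27    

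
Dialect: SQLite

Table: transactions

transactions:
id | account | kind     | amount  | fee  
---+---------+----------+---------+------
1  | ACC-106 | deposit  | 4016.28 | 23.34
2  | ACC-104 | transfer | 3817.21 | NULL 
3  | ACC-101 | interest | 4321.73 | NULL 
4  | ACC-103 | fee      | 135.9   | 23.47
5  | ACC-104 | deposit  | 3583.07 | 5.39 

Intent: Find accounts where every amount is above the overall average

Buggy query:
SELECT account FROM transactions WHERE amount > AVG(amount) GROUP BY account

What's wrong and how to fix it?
Bug: WHERE evaluates per row before aggregation, so AVG() is unavailable

Fix: Compute the overall average in a scalar subquery and compare each group's MIN against it in HAVING

Corrected query:
SELECT account FROM transactions GROUP BY account HAVING MIN(amount) > (SELECT AVG(amount) FROM transactions)

Result:
account
-------
ACC-101
ACC-104
ACC-106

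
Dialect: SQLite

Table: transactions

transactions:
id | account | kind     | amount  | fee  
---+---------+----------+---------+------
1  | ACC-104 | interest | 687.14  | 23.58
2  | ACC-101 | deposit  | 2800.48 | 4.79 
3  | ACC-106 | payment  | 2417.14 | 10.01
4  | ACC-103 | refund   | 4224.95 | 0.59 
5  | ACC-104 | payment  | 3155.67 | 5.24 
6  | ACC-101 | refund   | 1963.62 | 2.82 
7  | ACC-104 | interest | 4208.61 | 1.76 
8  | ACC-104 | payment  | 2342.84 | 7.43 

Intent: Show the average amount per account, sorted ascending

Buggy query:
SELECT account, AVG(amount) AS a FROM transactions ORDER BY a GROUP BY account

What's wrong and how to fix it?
Bug: GROUP BY must precede ORDER BY

Fix: Reorder: SELECT … FROM … GROUP BY … ORDER BY …

Corrected query:
SELECT account, AVG(amount) AS a FROM transactions GROUP BY account ORDER BY a

Result:
account | a       
--------+---------
ACC-101 | 2382.05 
ACC-106 | 2417.14 
ACC-104 | 2598.565
ACC-103 | 4224.95 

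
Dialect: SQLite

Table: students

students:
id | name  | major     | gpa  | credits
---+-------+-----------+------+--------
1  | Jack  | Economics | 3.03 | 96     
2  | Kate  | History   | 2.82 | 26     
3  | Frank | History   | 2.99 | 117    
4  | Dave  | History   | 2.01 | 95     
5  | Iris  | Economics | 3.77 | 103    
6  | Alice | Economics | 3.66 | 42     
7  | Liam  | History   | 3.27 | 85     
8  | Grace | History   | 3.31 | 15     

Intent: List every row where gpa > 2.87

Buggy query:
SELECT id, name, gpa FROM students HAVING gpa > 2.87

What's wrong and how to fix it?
Bug: This is a non-aggregate query (no GROUP BY, no aggregates), so in SQLite the HAVING clause is invalid here; a row-level condition belongs in WHERE

Fix: Use WHERE for row-level filtering

Corrected query:
SELECT id, name, gpa FROM students WHERE gpa > 2.87

Result:
id | name  | gpa 
---+-------+-----
1  | Jack  | 3.03
3  | Frank | 2.99
5  | Iris  | 3.77
6  | Alice | 3.66
7  | Liam  | 3.27
8  | Grace | 3.31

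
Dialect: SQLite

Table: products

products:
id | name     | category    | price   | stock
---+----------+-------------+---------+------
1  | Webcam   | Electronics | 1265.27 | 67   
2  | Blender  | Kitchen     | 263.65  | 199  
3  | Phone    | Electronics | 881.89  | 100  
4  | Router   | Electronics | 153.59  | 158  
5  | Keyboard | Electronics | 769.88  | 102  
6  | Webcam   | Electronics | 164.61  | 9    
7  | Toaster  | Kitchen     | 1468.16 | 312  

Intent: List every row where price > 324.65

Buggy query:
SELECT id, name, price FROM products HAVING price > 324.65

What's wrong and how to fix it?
Bug: HAVING filters the output of aggregation, but this query has no GROUP BY and no aggregate functions, so SQLite rejects it (HAVING clause on a non-aggregate query); the condition here is per row

Fix: Replace HAVING with WHERE since the condition applies to individual rows

Corrected query:
SELECT id, name, price FROM products WHERE price > 324.65

Result:
id | name     | price  
---+----------+--------
1  | Webcam   | 1265.27
3  | Phone    | 881.89 
5  | Keyboard | 769.88 
7  | Toaster  | 1468.16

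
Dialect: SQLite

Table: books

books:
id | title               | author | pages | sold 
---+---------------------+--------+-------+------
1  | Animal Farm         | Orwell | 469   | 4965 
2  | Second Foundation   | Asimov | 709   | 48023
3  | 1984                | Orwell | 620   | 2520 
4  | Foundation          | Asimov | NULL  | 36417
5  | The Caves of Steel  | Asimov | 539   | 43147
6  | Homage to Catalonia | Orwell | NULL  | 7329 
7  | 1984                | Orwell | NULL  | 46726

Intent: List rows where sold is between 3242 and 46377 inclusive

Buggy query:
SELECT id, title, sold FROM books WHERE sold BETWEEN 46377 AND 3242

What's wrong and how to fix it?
Bug: The bounds are reversed; BETWEEN a AND b requires a <= b to match anything

Fix: Write BETWEEN 3242 AND 46377

Corrected query:
SELECT id, title, sold FROM books WHERE sold BETWEEN 3242 AND 46377

Result:
id | title               | sold 
---+---------------------+------
1  | Animal Farm         | 4965 
4  | Foundation          | 36417
5  | The Caves of Steel  | 43147
6  | Homage to Catalonia | 7329 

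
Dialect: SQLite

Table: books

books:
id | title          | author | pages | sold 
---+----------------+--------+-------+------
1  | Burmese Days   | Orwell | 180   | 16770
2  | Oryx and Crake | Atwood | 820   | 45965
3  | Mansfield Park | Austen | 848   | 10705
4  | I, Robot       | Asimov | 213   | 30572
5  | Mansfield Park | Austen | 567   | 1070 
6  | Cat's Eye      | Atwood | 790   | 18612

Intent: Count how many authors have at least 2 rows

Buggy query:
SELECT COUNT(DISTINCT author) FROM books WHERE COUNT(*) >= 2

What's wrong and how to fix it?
Bug: WHERE filters individual rows, not groups, so a group-level COUNT is invalid there

Fix: Group first with HAVING COUNT(*) >= 2, then COUNT the resulting groups

Corrected query:
SELECT COUNT(*) FROM (SELECT author FROM books GROUP BY author HAVING COUNT(*) >= 2)

Result:
COUNT(*)
--------
2       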